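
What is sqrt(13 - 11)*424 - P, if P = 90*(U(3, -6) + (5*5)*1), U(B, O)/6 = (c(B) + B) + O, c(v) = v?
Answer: -2250 + 424*sqrt(2) ≈ -1650.4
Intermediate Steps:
U(B, O) = 6*O + 12*B (U(B, O) = 6*((B + B) + O) = 6*(2*B + O) = 6*(O + 2*B) = 6*O + 12*B)
P = 2250 (P = 90*((6*(-6) + 12*3) + (5*5)*1) = 90*((-36 + 36) + 25*1) = 90*(0 + 25) = 90*25 = 2250)
sqrt(13 - 11)*424 - P = sqrt(13 - 11)*424 - 1*2250 = sqrt(2)*424 - 2250 = 424*sqrt(2) - 2250 = -2250 + 424*sqrt(2)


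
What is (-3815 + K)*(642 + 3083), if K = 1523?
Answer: -8537700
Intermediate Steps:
(-3815 + K)*(642 + 3083) = (-3815 + 1523)*(642 + 3083) = -2292*3725 = -8537700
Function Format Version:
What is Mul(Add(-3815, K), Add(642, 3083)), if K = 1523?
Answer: -8537700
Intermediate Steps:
Mul(Add(-3815, K), Add(642, 3083)) = Mul(Add(-3815, 1523), Add(642, 3083)) = Mul(-2292, 3725) = -8537700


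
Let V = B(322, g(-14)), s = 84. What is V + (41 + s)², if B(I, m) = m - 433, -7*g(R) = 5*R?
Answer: 15202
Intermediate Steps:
g(R) = -5*R/7
B(I, m) = -433 + m
V = -423 (V = -433 - 5/7*(-14) = -433 + 10 = -423)
V + (41 + s)² = -423 + (41 + 84)² = -423 + 125² = -423 + 15625 = 15202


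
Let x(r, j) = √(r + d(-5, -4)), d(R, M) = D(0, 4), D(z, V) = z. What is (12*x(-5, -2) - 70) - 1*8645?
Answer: -8715 + 12*I*√5 ≈ -8715.0 + 26.833*I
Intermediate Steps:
d(R, M) = 0
x(r, j) = √r (x(r, j) = √(r + 0) = √r)
(12*x(-5, -2) - 70) - 1*8645 = (12*√(-5) - 70) - 1*8645 = (12*(I*√5) - 70) - 8645 = (12*I*√5 - 70) - 8645 = (-70 + 12*I*√5) - 8645 = -8715 + 12*I*√5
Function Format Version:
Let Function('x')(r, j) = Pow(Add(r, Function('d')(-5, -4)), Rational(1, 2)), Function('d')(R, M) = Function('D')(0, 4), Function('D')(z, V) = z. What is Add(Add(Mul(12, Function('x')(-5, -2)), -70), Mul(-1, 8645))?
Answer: Add(-8715, Mul(12, I, Pow(5, Rational(1, 2)))) ≈ Add(-8715.0, Mul(26.833, I))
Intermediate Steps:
Function('d')(R, M) = 0
Function('x')(r, j) = Pow(r, Rational(1, 2)) (Function('x')(r, j) = Pow(Add(r, 0), Rational(1, 2)) = Pow(r, Rational(1, 2)))
Add(Add(Mul(12, Function('x')(-5, -2)), -70), Mul(-1, 8645)) = Add(Add(Mul(12, Pow(-5, Rational(1, 2))), -70), Mul(-1, 8645)) = Add(Add(Mul(12, Mul(I, Pow(5, Rational(1, 2)))), -70), -8645) = Add(Add(Mul(12, I, Pow(5, Rational(1, 2))), -70), -8645) = Add(Add(-70, Mul(12, I, Pow(5, Rational(1, 2)))), -8645) = Add(-8715, Mul(12, I, Pow(5, Rational(1, 2))))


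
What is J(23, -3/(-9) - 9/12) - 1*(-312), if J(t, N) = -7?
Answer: 305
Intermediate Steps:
J(23, -3/(-9) - 9/12) - 1*(-312) = -7 - 1*(-312) = -7 + 312 = 305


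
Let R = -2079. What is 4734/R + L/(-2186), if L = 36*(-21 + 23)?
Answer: -583234/252483 ≈ -2.3100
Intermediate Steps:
L = 72 (L = 36*2 = 72)
4734/R + L/(-2186) = 4734/(-2079) + 72/(-2186) = 4734*(-1/2079) + 72*(-1/2186) = -526/231 - 36/1093 = -583234/252483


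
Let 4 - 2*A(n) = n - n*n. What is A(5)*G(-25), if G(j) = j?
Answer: -300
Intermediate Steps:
A(n) = 2 + n²/2 - n/2 (A(n) = 2 - (n - n*n)/2 = 2 - (n - n²)/2 = 2 + (n²/2 - n/2) = 2 + n²/2 - n/2)
A(5)*G(-25) = (2 + (½)*5² - ½*5)*(-25) = (2 + (½)*25 - 5/2)*(-25) = (2 + 25/2 - 5/2)*(-25) = 12*(-25) = -300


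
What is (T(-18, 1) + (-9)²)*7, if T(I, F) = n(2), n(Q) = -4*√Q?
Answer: 567 - 28*√2 ≈ 527.40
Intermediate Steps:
T(I, F) = -4*√2
(T(-18, 1) + (-9)²)*7 = (-4*√2 + (-9)²)*7 = (-4*√2 + 81)*7 = (81 - 4*√2)*7 = 567 - 28*√2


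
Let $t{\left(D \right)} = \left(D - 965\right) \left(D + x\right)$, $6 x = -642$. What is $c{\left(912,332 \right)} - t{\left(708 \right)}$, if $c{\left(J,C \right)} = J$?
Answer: $155369$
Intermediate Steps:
$x = -107$ ($x = \frac{1}{6} \left(-642\right) = -107$)
$t{\left(D \right)} = \left(-965 + D\right) \left(-107 + D\right)$ ($t{\left(D \right)} = \left(D - 965\right) \left(D - 107\right) = \left(-965 + D\right) \left(-107 + D\right)$)
$c{\left(912,332 \right)} - t{\left(708 \right)} = 912 - \left(103255 + 708^{2} - 758976\right) = 912 - \left(103255 + 501264 - 758976\right) = 912 - -154457 = 912 + 154457 = 155369$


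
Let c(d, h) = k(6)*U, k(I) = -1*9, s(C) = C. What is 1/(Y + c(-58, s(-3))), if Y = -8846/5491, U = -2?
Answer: 5491/89992 ≈ 0.061017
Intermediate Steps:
k(I) = -9
c(d, h) = 18 (c(d, h) = -9*(-2) = 18)
Y = -8846/5491 (Y = -8846*1/5491 = -8846/5491 ≈ -1.6110)
1/(Y + c(-58, s(-3))) = 1/(-8846/5491 + 18) = 1/(89992/5491) = 5491/89992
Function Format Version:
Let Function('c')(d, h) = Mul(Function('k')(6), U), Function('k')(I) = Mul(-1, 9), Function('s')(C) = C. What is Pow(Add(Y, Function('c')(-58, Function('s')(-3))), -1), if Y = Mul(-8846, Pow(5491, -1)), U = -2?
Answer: Rational(5491, 89992) ≈ 0.061017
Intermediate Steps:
Function('k')(I) = -9
Function('c')(d, h) = 18 (Function('c')(d, h) = Mul(-9, -2) = 18)
Y = Rational(-8846, 5491) (Y = Mul(-8846, Rational(1, 5491)) = Rational(-8846, 5491) ≈ -1.6110)
Pow(Add(Y, Function('c')(-58, Function('s')(-3))), -1) = Pow(Add(Rational(-8846, 5491), 18), -1) = Pow(Rational(89992, 5491), -1) = Rational(5491, 89992)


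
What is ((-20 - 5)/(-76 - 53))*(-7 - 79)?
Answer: -50/3 ≈ -16.667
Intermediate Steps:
((-20 - 5)/(-76 - 53))*(-7 - 79) = -25/(-129)*(-86) = -25*(-1/129)*(-86) = (25/129)*(-86) = -50/3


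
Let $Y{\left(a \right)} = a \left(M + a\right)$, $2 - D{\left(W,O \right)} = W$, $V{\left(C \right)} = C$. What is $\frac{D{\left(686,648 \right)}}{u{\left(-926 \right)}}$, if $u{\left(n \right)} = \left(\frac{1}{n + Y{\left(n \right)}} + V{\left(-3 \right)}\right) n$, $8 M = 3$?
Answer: $- \frac{2529774}{10274429} \approx -0.24622$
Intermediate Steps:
$D{\left(W,O \right)} = 2 - W$
$M = \frac{3}{8}$ ($M = \frac{1}{8} \cdot 3 = \frac{3}{8} \approx 0.375$)
$Y{\left(a \right)} = a \left(\frac{3}{8} + a\right)$
$u{\left(n \right)} = n \left(-3 + \frac{1}{n + \frac{n \left(3 + 8 n\right)}{8}}\right)$ ($u{\left(n \right)} = \left(\frac{1}{n + \frac{n \left(3 + 8 n\right)}{8}} - 3\right) n = \left(-3 + \frac{1}{n + \frac{n \left(3 + 8 n\right)}{8}}\right) n = n \left(-3 + \frac{1}{n + \frac{n \left(3 + 8 n\right)}{8}}\right)$)
$\frac{D{\left(686,648 \right)}}{u{\left(-926 \right)}} = \frac{2 - 686}{\frac{1}{11 + 8 \left(-926\right)} \left(8 - -30558 - 24 \left(-926\right)^{2}\right)} = \frac{2 - 686}{\frac{1}{11 - 7408} \left(8 + 30558 - 20579424\right)} = - \frac{684}{\frac{1}{-7397} \left(8 + 30558 - 20579424\right)} = - \frac{684}{\left(- \frac{1}{7397}\right) \left(-20548858\right)} = - \frac{684}{\frac{20548858}{7397}} = \left(-684\right) \frac{7397}{20548858} = - \frac{2529774}{10274429}$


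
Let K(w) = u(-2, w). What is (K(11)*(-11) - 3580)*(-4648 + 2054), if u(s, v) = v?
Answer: 9600394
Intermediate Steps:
K(w) = w
(K(11)*(-11) - 3580)*(-4648 + 2054) = (11*(-11) - 3580)*(-4648 + 2054) = (-121 - 3580)*(-2594) = -3701*(-2594) = 9600394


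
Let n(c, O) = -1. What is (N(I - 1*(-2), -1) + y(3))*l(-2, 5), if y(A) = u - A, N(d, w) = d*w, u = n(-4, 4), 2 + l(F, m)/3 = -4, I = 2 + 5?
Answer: 234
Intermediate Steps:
I = 7
l(F, m) = -18 (l(F, m) = -6 + 3*(-4) = -6 - 12 = -18)
u = -1
y(A) = -1 - A
(N(I - 1*(-2), -1) + y(3))*l(-2, 5) = ((7 - 1*(-2))*(-1) + (-1 - 1*3))*(-18) = ((7 + 2)*(-1) + (-1 - 3))*(-18) = (9*(-1) - 4)*(-18) = (-9 - 4)*(-18) = -13*(-18) = 234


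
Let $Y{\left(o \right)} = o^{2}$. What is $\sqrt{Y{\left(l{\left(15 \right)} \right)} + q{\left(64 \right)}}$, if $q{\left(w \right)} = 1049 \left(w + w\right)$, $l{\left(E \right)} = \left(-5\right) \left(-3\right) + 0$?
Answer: $\sqrt{134497} \approx 366.74$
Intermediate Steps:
$l{\left(E \right)} = 15$ ($l{\left(E \right)} = 15 + 0 = 15$)
$q{\left(w \right)} = 2098 w$ ($q{\left(w \right)} = 1049 \cdot 2 w = 2098 w$)
$\sqrt{Y{\left(l{\left(15 \right)} \right)} + q{\left(64 \right)}} = \sqrt{15^{2} + 2098 \cdot 64} = \sqrt{225 + 134272} = \sqrt{134497}$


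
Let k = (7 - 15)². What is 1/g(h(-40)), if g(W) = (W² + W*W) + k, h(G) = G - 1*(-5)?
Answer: 1/2514 ≈ 0.00039777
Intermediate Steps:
h(G) = 5 + G (h(G) = G + 5 = 5 + G)
k = 64 (k = (-8)² = 64)
g(W) = 64 + 2*W² (g(W) = (W² + W*W) + 64 = (W² + W²) + 64 = 2*W² + 64 = 64 + 2*W²)
1/g(h(-40)) = 1/(64 + 2*(5 - 40)²) = 1/(64 + 2*(-35)²) = 1/(64 + 2*1225) = 1/(64 + 2450) = 1/2514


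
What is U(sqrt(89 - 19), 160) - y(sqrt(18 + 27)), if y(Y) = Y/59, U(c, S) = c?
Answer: sqrt(70) - 3*sqrt(5)/59 ≈ 8.2529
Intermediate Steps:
y(Y) = Y/59 (y(Y) = Y*(1/59) = Y/59)
U(sqrt(89 - 19), 160) - y(sqrt(18 + 27)) = sqrt(89 - 19) - sqrt(18 + 27)/59 = sqrt(70) - sqrt(45)/59 = sqrt(70) - 3*sqrt(5)/59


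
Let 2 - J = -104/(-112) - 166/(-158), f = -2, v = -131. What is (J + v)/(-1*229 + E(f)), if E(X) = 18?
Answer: 144863/233366 ≈ 0.62075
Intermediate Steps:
J = 23/1106 (J = 2 - (-104/(-112) - 166/(-158)) = 2 - (-104*(-1/112) - 166*(-1/158)) = 2 - (13/14 + 83/79) = 2 - 1*2189/1106 = 2 - 2189/1106 = 23/1106 ≈ 0.020796)
(J + v)/(-1*229 + E(f)) = (23/1106 - 131)/(-1*229 + 18) = -144863/(1106*(-229 + 18)) = -144863/1106/(-211) = -144863/1106*(-1/211) = 144863/233366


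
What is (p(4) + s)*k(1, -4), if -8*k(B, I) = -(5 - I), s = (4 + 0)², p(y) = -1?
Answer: 135/8 ≈ 16.875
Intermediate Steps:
s = 16 (s = 4² = 16)
k(B, I) = 5/8 - I/8 (k(B, I) = -(-1)*(5 - I)/8 = -(-5 + I)/8 = 5/8 - I/8)
(p(4) + s)*k(1, -4) = (-1 + 16)*(5/8 - ⅛*(-4)) = 15*(5/8 + ½) = 15*(9/8) = 135/8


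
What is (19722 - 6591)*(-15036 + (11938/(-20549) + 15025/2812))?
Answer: -11405085748193169/57783788 ≈ -1.9738e+8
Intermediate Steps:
(19722 - 6591)*(-15036 + (11938/(-20549) + 15025/2812)) = 13131*(-15036 + (11938*(-1/20549) + 15025*(1/2812))) = 13131*(-15036 + (-11938/20549 + 15025/2812)) = 13131*(-15036 + 275179069/57783788) = 13131*(-868561857299/57783788) = -11405085748193169/57783788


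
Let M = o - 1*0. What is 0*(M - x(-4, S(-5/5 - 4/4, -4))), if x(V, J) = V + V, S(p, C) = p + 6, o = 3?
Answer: 0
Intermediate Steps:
S(p, C) = 6 + p
x(V, J) = 2*V
M = 3 (M = 3 - 1*0 = 3 + 0 = 3)
0*(M - x(-4, S(-5/5 - 4/4, -4))) = 0*(3 - 2*(-4)) = 0*(3 - 1*(-8)) = 0*(3 + 8) = 0*11 = 0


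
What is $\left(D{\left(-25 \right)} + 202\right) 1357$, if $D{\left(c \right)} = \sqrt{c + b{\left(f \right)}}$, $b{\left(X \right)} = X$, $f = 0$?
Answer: $274114 + 6785 i \approx 2.7411 \cdot 10^{5} + 6785.0 i$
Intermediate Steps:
$D{\left(c \right)} = \sqrt{c}$ ($D{\left(c \right)} = \sqrt{c + 0} = \sqrt{c}$)
$\left(D{\left(-25 \right)} + 202\right) 1357 = \left(\sqrt{-25} + 202\right) 1357 = \left(5 i + 202\right) 1357 = \left(202 + 5 i\right) 1357 = 274114 + 6785 i$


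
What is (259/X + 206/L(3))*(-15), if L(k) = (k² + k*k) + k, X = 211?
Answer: -244525/1477 ≈ -165.56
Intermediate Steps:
L(k) = k + 2*k² (L(k) = (k² + k²) + k = 2*k² + k = k + 2*k²)
(259/X + 206/L(3))*(-15) = (259/211 + 206/((3*(1 + 2*3))))*(-15) = (259*(1/211) + 206/((3*(1 + 6))))*(-15) = (259/211 + 206/((3*7)))*(-15) = (259/211 + 206/21)*(-15) = (48905/4431)*(-15) = -244525/1477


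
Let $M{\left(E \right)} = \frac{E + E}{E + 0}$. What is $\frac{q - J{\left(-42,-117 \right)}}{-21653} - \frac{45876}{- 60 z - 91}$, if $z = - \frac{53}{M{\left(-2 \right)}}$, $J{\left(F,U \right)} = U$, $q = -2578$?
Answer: $- \frac{989663989}{32457847} \approx -30.491$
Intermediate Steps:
$M{\left(E \right)} = 2$ ($M{\left(E \right)} = \frac{2 E}{E} = 2$)
$z = - \frac{53}{2} \approx -26.5$
$\frac{q - J{\left(-42,-117 \right)}}{-21653} - \frac{45876}{- 60 z - 91} = \frac{-2578 - -117}{-21653} - \frac{45876}{\left(-60\right) \left(- \frac{53}{2}\right) - 91} = \left(-2578 + 117\right) \left(- \frac{1}{21653}\right) - \frac{45876}{1590 - 91} = \left(-2461\right) \left(- \frac{1}{21653}\right) - \frac{45876}{1499} = \frac{2461}{21653} - \frac{45876}{1499} = - \frac{989663989}{32457847}$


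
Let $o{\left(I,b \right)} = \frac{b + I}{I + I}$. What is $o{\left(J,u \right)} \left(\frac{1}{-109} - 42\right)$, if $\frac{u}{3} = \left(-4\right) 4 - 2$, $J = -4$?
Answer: $- \frac{132791}{436} \approx -304.57$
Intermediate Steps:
$u = -54$ ($u = 3 \left(\left(-4\right) 4 - 2\right) = 3 \left(-16 - 2\right) = 3 \left(-18\right) = -54$)
$o{\left(I,b \right)} = \frac{I + b}{2 I}$
$o{\left(J,u \right)} \left(\frac{1}{-109} - 42\right) = \frac{-4 - 54}{2 \left(-4\right)} \left(\frac{1}{-109} - 42\right) = \frac{1}{2} \left(- \frac{1}{4}\right) \left(-58\right) \left(- \frac{1}{109} - 42\right) = \frac{29}{4} \left(- \frac{4579}{109}\right) = - \frac{132791}{436}$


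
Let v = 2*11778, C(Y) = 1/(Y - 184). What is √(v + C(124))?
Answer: √21200385/30 ≈ 153.48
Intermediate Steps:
C(Y) = 1/(-184 + Y)
v = 23556
√(v + C(124)) = √(23556 + 1/(-184 + 124)) = √(23556 + 1/(-60)) = √(23556 - 1/60) = √(1413359/60) = √21200385/30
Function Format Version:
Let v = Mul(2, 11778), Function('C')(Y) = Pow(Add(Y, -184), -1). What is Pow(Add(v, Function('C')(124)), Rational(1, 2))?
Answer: Mul(Rational(1, 30), Pow(21200385, Rational(1, 2))) ≈ 153.48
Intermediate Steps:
Function('C')(Y) = Pow(Add(-184, Y), -1)
v = 23556
Pow(Add(v, Function('C')(124)), Rational(1, 2)) = Pow(Add(23556, Pow(Add(-184, 124), -1)), Rational(1, 2)) = Pow(Add(23556, Pow(-60, -1)), Rational(1, 2)) = Pow(Add(23556, Rational(-1, 60)), Rational(1, 2)) = Pow(Rational(1413359, 60), Rational(1, 2)) = Mul(Rational(1, 30), Pow(21200385, Rational(1, 2)))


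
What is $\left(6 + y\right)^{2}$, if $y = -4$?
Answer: $4$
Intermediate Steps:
$\left(6 + y\right)^{2} = \left(6 - 4\right)^{2} = 2^{2} = 4$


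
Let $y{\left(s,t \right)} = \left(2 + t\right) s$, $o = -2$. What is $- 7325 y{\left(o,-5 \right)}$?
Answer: $-43950$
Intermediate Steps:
$y{\left(s,t \right)} = s \left(2 + t\right)$
$- 7325 y{\left(o,-5 \right)} = - 7325 \left(- 2 \left(2 - 5\right)\right) = - 7325 \left(\left(-2\right) \left(-3\right)\right) = \left(-7325\right) 6 = -43950$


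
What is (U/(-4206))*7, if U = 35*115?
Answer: -28175/4206 ≈ -6.6988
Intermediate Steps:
U = 4025
(U/(-4206))*7 = (4025/(-4206))*7 = (4025*(-1/4206))*7 = -4025/4206*7 = -28175/4206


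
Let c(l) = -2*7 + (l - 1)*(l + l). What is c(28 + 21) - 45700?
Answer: -41010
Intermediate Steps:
c(l) = -14 + 2*l*(-1 + l) (c(l) = -14 + (-1 + l)*(2*l) = -14 + 2*l*(-1 + l))
c(28 + 21) - 45700 = (-14 - 2*(28 + 21) + 2*(28 + 21)**2) - 45700 = (-14 - 2*49 + 2*49**2) - 45700 = (-14 - 98 + 2*2401) - 45700 = (-14 - 98 + 4802) - 45700 = 4690 - 45700 = -41010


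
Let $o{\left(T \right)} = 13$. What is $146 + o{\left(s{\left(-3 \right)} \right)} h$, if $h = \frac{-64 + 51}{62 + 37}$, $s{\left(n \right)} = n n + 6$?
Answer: $\frac{14285}{99} \approx 144.29$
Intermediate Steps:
$s{\left(n \right)} = 6 + n^{2}$ ($s{\left(n \right)} = n^{2} + 6 = 6 + n^{2}$)
$h = - \frac{13}{99} \approx -0.13131$
$146 + o{\left(s{\left(-3 \right)} \right)} h = 146 + 13 \left(- \frac{13}{99}\right) = 146 - \frac{169}{99} = \frac{14285}{99}$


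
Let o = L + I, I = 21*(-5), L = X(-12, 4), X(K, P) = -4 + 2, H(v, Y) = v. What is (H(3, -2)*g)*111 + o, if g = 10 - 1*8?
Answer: 559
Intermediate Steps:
g = 2 (g = 10 - 8 = 2)
X(K, P) = -2
L = -2
I = -105
o = -107 (o = -2 - 105 = -107)
(H(3, -2)*g)*111 + o = (3*2)*111 - 107 = 6*111 - 107 = 666 - 107 = 559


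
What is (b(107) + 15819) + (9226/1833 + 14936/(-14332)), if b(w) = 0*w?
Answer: 103919693677/6567639 ≈ 15823.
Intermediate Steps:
b(w) = 0
(b(107) + 15819) + (9226/1833 + 14936/(-14332)) = (0 + 15819) + (9226/1833 + 14936/(-14332)) = 15819 + (9226*(1/1833) + 14936*(-1/14332)) = 15819 + (9226/1833 - 3734/3583) = 15819 + 26212336/6567639 = 103919693677/6567639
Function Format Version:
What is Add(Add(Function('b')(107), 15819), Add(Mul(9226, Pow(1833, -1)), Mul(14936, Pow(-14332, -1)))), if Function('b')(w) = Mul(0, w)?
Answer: Rational(103919693677, 6567639) ≈ 15823.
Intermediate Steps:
Function('b')(w) = 0
Add(Add(Function('b')(107), 15819), Add(Mul(9226, Pow(1833, -1)), Mul(14936, Pow(-14332, -1)))) = Add(Add(0, 15819), Add(Mul(9226, Pow(1833, -1)), Mul(14936, Pow(-14332, -1)))) = Add(15819, Add(Mul(9226, Rational(1, 1833)), Mul(14936, Rational(-1, 14332)))) = Add(15819, Add(Rational(9226, 1833), Rational(-3734, 3583))) = Add(15819, Rational(26212336, 6567639)) = Rational(103919693677, 6567639)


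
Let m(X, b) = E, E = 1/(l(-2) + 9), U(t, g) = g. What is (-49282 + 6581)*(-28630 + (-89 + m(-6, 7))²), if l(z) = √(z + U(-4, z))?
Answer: 6394842747218/7225 - 1290595024*I/7225 ≈ 8.851e+8 - 1.7863e+5*I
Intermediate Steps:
l(z) = √2*√z (l(z) = √(z + z) = √(2*z) = √2*√z)
E = (9 - 2*I)/85 (E = 1/(√2*√(-2) + 9) = 1/(√2*(I*√2) + 9) = 1/(2*I + 9) = 1/(9 + 2*I) = (9 - 2*I)/85 ≈ 0.10588 - 0.023529*I)
m(X, b) = 9/85 - 2*I/85
(-49282 + 6581)*(-28630 + (-89 + m(-6, 7))²) = (-49282 + 6581)*(-28630 + (-89 + (9/85 - 2*I/85))²) = -42701*(-28630 + (-7556/85 - 2*I/85)²) = 1222529630 - 42701*(-7556/85 - 2*I/85)²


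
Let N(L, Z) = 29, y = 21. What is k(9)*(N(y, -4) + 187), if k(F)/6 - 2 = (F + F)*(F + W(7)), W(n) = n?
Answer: 375840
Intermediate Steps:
k(F) = 12 + 12*F*(7 + F) (k(F) = 12 + 6*((F + F)*(F + 7)) = 12 + 6*((2*F)*(7 + F)) = 12 + 6*(2*F*(7 + F)) = 12 + 12*F*(7 + F))
k(9)*(N(y, -4) + 187) = (12 + 12*9² + 84*9)*(29 + 187) = (12 + 12*81 + 756)*216 = (12 + 972 + 756)*216 = 1740*216 = 375840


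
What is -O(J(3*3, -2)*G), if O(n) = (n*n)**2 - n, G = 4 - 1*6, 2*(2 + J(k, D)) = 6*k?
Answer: -6250050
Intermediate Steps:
J(k, D) = -2 + 3*k (J(k, D) = -2 + (6*k)/2 = -2 + 3*k)
G = -2 (G = 4 - 6 = -2)
O(n) = n**4 - n (O(n) = (n**2)**2 - n = n**4 - n)
-O(J(3*3, -2)*G) = -(((-2 + 3*(3*3))*(-2))**4 - (-2 + 3*(3*3))*(-2)) = -(((-2 + 3*9)*(-2))**4 - (-2 + 3*9)*(-2)) = -(((-2 + 27)*(-2))**4 - (-2 + 27)*(-2)) = -((25*(-2))**4 - 25*(-2)) = -((-50)**4 - 1*(-50)) = -(6250000 + 50) = -1*6250050 = -6250050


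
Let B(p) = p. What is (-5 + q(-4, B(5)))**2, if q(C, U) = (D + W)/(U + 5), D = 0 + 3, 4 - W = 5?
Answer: 576/25 ≈ 23.040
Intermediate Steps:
W = -1 (W = 4 - 1*5 = 4 - 5 = -1)
D = 3
q(C, U) = 2/(5 + U) (q(C, U) = (3 - 1)/(U + 5) = 2/(5 + U))
(-5 + q(-4, B(5)))**2 = (-5 + 2/(5 + 5))**2 = (-5 + 2/10)**2 = (-5 + 2*(1/10))**2 = (-5 + 1/5)**2 = (-24/5)**2 = 576/25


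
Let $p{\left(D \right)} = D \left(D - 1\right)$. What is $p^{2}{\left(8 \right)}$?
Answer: $3136$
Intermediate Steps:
$p{\left(D \right)} = D \left(-1 + D\right)$
$p^{2}{\left(8 \right)} = \left(8 \left(-1 + 8\right)\right)^{2} = \left(8 \cdot 7\right)^{2} = 56^{2} = 3136$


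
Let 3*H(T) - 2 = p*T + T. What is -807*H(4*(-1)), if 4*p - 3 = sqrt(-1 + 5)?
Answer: 1883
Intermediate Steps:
p = 5/4 (p = 3/4 + sqrt(-1 + 5)/4 = 3/4 + sqrt(4)/4 = 3/4 + (1/4)*2 = 3/4 + 1/2 = 5/4 ≈ 1.2500)
H(T) = 2/3 + 3*T/4 (H(T) = 2/3 + (5*T/4 + T)/3 = 2/3 + (9*T/4)/3 = 2/3 + 3*T/4)
-807*H(4*(-1)) = -807*(2/3 + 3*(4*(-1))/4) = -807*(2/3 + (3/4)*(-4)) = -807*(2/3 - 3) = -807*(-7/3) = 1883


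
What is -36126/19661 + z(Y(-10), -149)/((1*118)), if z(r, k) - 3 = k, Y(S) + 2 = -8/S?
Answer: -3566687/1159999 ≈ -3.0747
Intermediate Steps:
Y(S) = -2 - 8/S
z(r, k) = 3 + k
-36126/19661 + z(Y(-10), -149)/((1*118)) = -36126/19661 + (3 - 149)/((1*118)) = -36126*1/19661 - 146/118 = -36126/19661 - 146*1/118 = -36126/19661 - 73/59 = -3566687/1159999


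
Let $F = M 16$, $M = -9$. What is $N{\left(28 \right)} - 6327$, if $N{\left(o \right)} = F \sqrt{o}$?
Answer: $-6327 - 288 \sqrt{7} \approx -7089.0$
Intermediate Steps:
$F = -144$ ($F = \left(-9\right) 16 = -144$)
$N{\left(o \right)} = - 144 \sqrt{o}$
$N{\left(28 \right)} - 6327 = - 144 \sqrt{28} - 6327 = - 144 \cdot 2 \sqrt{7} - 6327 = - 288 \sqrt{7} - 6327 = -6327 - 288 \sqrt{7}$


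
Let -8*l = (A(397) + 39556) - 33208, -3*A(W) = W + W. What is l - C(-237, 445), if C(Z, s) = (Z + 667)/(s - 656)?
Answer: -1920215/2532 ≈ -758.38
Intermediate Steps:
A(W) = -2*W/3 (A(W) = -(W + W)/3 = -2*W/3)
C(Z, s) = (667 + Z)/(-656 + s)
l = -9125/12 (l = -((-2/3*397 + 39556) - 33208)/8 = -((-794/3 + 39556) - 33208)/8 = -(117874/3 - 33208)/8 = -1/8*18250/3 = -9125/12 ≈ -760.42)
l - C(-237, 445) = -9125/12 - (667 - 237)/(-656 + 445) = -9125/12 - 430/(-211) = -9125/12 - (-1)*430/211 = -9125/12 - 1*(-430/211) = -9125/12 + 430/211 = -1920215/2532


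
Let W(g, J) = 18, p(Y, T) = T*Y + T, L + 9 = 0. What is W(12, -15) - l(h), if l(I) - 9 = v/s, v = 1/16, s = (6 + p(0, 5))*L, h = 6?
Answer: 14257/1584 ≈ 9.0006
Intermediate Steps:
L = -9 (L = -9 + 0 = -9)
p(Y, T) = T + T*Y
s = -99 (s = (6 + 5*(1 + 0))*(-9) = (6 + 5*1)*(-9) = (6 + 5)*(-9) = 11*(-9) = -99)
v = 1/16 ≈ 0.062500
l(I) = 14255/1584 (l(I) = 9 + (1/16)/(-99) = 9 + (1/16)*(-1/99) = 9 - 1/1584 = 14255/1584)
W(12, -15) - l(h) = 18 - 1*14255/1584 = 18 - 14255/1584 = 14257/1584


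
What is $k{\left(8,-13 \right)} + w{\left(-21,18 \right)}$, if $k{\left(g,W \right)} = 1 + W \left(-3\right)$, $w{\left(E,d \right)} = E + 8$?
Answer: $27$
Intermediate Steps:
$w{\left(E,d \right)} = 8 + E$
$k{\left(g,W \right)} = 1 - 3 W$
$k{\left(8,-13 \right)} + w{\left(-21,18 \right)} = \left(1 - -39\right) + \left(8 - 21\right) = \left(1 + 39\right) - 13 = 40 - 13 = 27$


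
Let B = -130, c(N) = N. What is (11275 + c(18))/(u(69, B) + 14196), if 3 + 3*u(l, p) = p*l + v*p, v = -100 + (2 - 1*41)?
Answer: 33879/51685 ≈ 0.65549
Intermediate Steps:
v = -139 (v = -100 + (2 - 41) = -100 - 39 = -139)
u(l, p) = -1 - 139*p/3 + l*p/3 (u(l, p) = -1 + (p*l - 139*p)/3 = -1 + (l*p - 139*p)/3 = -1 + (-139*p + l*p)/3 = -1 + (-139*p/3 + l*p/3) = -1 - 139*p/3 + l*p/3)
(11275 + c(18))/(u(69, B) + 14196) = (11275 + 18)/((-1 - 139/3*(-130) + (⅓)*69*(-130)) + 14196) = 11293/((-1 + 18070/3 - 2990) + 14196) = 11293/(9097/3 + 14196) = 11293/(51685/3) = 11293*(3/51685) = 33879/51685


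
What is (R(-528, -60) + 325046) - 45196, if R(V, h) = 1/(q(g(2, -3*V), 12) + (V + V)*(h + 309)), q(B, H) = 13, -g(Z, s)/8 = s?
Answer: 73581240349/262931 ≈ 2.7985e+5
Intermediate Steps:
g(Z, s) = -8*s
R(V, h) = 1/(13 + 2*V*(309 + h)) (R(V, h) = 1/(13 + (V + V)*(h + 309)) = 1/(13 + (2*V)*(309 + h)) = 1/(13 + 2*V*(309 + h)))
(R(-528, -60) + 325046) - 45196 = (1/(13 + 618*(-528) + 2*(-528)*(-60)) + 325046) - 45196 = (1/(13 - 326304 + 63360) + 325046) - 45196 = (1/(-262931) + 325046) - 45196 = (-1/262931 + 325046) - 45196 = 85464669825/262931 - 45196 = 73581240349/262931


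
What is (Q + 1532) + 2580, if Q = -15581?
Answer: -11469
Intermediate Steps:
(Q + 1532) + 2580 = (-15581 + 1532) + 2580 = -14049 + 2580 = -11469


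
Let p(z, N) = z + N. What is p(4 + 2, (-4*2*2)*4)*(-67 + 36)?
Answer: 1798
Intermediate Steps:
p(z, N) = N + z
p(4 + 2, (-4*2*2)*4)*(-67 + 36) = ((-4*2*2)*4 + (4 + 2))*(-67 + 36) = (-8*2*4 + 6)*(-31) = (-16*4 + 6)*(-31) = (-64 + 6)*(-31) = -58*(-31) = 1798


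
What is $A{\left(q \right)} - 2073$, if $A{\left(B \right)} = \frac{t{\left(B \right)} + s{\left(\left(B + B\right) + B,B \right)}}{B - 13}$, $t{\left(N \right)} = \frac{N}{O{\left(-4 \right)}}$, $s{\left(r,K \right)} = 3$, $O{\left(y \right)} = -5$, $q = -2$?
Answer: $- \frac{155492}{75} \approx -2073.2$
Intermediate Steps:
$t{\left(N \right)} = - \frac{N}{5}$ ($t{\left(N \right)} = \frac{N}{-5} = N \left(- \frac{1}{5}\right) = - \frac{N}{5}$)
$A{\left(B \right)} = \frac{3 - \frac{B}{5}}{-13 + B}$ ($A{\left(B \right)} = \frac{- \frac{B}{5} + 3}{B - 13} = \frac{3 - \frac{B}{5}}{-13 + B}$)
$A{\left(q \right)} - 2073 = \frac{15 - -2}{5 \left(-13 - 2\right)} - 2073 = \frac{15 + 2}{5 \left(-15\right)} - 2073 = \frac{1}{5} \left(- \frac{1}{15}\right) 17 - 2073 = - \frac{17}{75} - 2073 = - \frac{155492}{75}$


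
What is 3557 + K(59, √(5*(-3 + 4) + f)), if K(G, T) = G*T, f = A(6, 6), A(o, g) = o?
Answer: 3557 + 59*√11 ≈ 3752.7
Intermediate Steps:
f = 6
3557 + K(59, √(5*(-3 + 4) + f)) = 3557 + 59*√(5*(-3 + 4) + 6) = 3557 + 59*√(5*1 + 6) = 3557 + 59*√(5 + 6) = 3557 + 59*√11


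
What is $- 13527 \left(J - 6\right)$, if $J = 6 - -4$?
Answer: $-54108$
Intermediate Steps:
$J = 10$ ($J = 6 + 4 = 10$)
$- 13527 \left(J - 6\right) = - 13527 \left(10 - 6\right) = \left(-13527\right) 4 = -54108$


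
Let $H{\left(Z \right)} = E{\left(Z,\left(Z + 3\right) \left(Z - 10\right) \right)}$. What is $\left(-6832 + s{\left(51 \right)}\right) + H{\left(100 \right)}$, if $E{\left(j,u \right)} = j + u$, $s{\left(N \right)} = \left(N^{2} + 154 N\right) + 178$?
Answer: $13171$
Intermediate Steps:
$s{\left(N \right)} = 178 + N^{2} + 154 N$
$H{\left(Z \right)} = Z + \left(-10 + Z\right) \left(3 + Z\right)$ ($H{\left(Z \right)} = Z + \left(Z + 3\right) \left(Z - 10\right) = Z + \left(3 + Z\right) \left(-10 + Z\right) = Z + \left(-10 + Z\right) \left(3 + Z\right)$)
$\left(-6832 + s{\left(51 \right)}\right) + H{\left(100 \right)} = \left(-6832 + \left(178 + 51^{2} + 154 \cdot 51\right)\right) - \left(630 - 10000\right) = \left(-6832 + \left(178 + 2601 + 7854\right)\right) - -9370 = \left(-6832 + 10633\right) + 9370 = 3801 + 9370 = 13171$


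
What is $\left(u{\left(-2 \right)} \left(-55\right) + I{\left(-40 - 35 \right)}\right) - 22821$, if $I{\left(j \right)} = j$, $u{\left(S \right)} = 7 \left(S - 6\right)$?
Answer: $-19816$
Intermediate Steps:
$u{\left(S \right)} = -42 + 7 S$ ($u{\left(S \right)} = 7 \left(-6 + S\right) = -42 + 7 S$)
$\left(u{\left(-2 \right)} \left(-55\right) + I{\left(-40 - 35 \right)}\right) - 22821 = \left(\left(-42 + 7 \left(-2\right)\right) \left(-55\right) - 75\right) - 22821 = \left(\left(-42 - 14\right) \left(-55\right) - 75\right) - 22821 = \left(\left(-56\right) \left(-55\right) - 75\right) - 22821 = \left(3080 - 75\right) - 22821 = 3005 - 22821 = -19816$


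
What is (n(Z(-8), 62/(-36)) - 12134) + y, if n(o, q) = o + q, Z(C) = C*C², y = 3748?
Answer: -160195/18 ≈ -8899.7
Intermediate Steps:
Z(C) = C³
(n(Z(-8), 62/(-36)) - 12134) + y = (((-8)³ + 62/(-36)) - 12134) + 3748 = ((-512 + 62*(-1/36)) - 12134) + 3748 = ((-512 - 31/18) - 12134) + 3748 = (-9247/18 - 12134) + 3748 = -227659/18 + 3748 = -160195/18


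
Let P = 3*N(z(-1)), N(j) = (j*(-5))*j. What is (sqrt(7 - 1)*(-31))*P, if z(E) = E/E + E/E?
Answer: 1860*sqrt(6) ≈ 4556.0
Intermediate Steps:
z(E) = 2 (z(E) = 1 + 1 = 2)
N(j) = -5*j**2 (N(j) = (-5*j)*j = -5*j**2)
P = -60 (P = 3*(-5*2**2) = 3*(-5*4) = 3*(-20) = -60)
(sqrt(7 - 1)*(-31))*P = (sqrt(7 - 1)*(-31))*(-60) = (sqrt(6)*(-31))*(-60) = -31*sqrt(6)*(-60) = 1860*sqrt(6)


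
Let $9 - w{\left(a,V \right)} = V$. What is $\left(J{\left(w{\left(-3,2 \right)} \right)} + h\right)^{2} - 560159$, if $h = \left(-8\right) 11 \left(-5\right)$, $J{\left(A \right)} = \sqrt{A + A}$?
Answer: $-366545 + 880 \sqrt{14} \approx -3.6325 \cdot 10^{5}$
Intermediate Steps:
$w{\left(a,V \right)} = 9 - V$
$J{\left(A \right)} = \sqrt{2} \sqrt{A}$ ($J{\left(A \right)} = \sqrt{2 A} = \sqrt{2} \sqrt{A}$)
$h = 440$ ($h = \left(-88\right) \left(-5\right) = 440$)
$\left(J{\left(w{\left(-3,2 \right)} \right)} + h\right)^{2} - 560159 = \left(\sqrt{2} \sqrt{9 - 2} + 440\right)^{2} - 560159 = \left(\sqrt{2} \sqrt{7} + 440\right)^{2} - 560159 = \left(\sqrt{14} + 440\right)^{2} - 560159 = \left(440 + \sqrt{14}\right)^{2} - 560159 = -560159 + \left(440 + \sqrt{14}\right)^{2}$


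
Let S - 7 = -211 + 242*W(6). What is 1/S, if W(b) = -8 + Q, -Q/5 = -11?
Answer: 1/11170 ≈ 8.9525e-5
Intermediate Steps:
Q = 55 (Q = -5*(-11) = 55)
W(b) = 47 (W(b) = -8 + 55 = 47)
S = 11170 (S = 7 + (-211 + 242*47) = 7 + (-211 + 11374) = 7 + 11163 = 11170)
1/S = 1/11170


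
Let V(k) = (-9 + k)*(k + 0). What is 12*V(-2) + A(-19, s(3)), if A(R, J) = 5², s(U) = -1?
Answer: 289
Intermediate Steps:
V(k) = k*(-9 + k) (V(k) = (-9 + k)*k = k*(-9 + k))
A(R, J) = 25
12*V(-2) + A(-19, s(3)) = 12*(-2*(-9 - 2)) + 25 = 12*(-2*(-11)) + 25 = 12*22 + 25 = 264 + 25 = 289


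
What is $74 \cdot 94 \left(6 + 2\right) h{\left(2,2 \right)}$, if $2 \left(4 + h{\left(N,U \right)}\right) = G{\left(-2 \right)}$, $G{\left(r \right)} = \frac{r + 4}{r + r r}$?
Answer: $-194768$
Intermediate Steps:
$G{\left(r \right)} = \frac{4 + r}{r + r^{2}}$
$h{\left(N,U \right)} = - \frac{7}{2}$ ($h{\left(N,U \right)} = -4 + \frac{\frac{1}{-2} \frac{1}{1 - 2} \left(4 - 2\right)}{2} = -4 + \frac{\left(- \frac{1}{2}\right) \frac{1}{-1} \cdot 2}{2} = -4 + \frac{\left(- \frac{1}{2}\right) \left(-1\right) 2}{2} = -4 + \frac{1}{2} \cdot 1 = -4 + \frac{1}{2} = - \frac{7}{2}$)
$74 \cdot 94 \left(6 + 2\right) h{\left(2,2 \right)} = 74 \cdot 94 \left(6 + 2\right) \left(- \frac{7}{2}\right) = 6956 \cdot 8 \left(- \frac{7}{2}\right) = 6956 \left(-28\right) = -194768$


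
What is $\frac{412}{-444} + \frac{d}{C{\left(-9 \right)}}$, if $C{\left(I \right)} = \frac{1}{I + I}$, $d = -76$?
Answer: $\frac{151745}{111} \approx 1367.1$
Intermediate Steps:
$C{\left(I \right)} = \frac{1}{2 I}$
$\frac{412}{-444} + \frac{d}{C{\left(-9 \right)}} = \frac{412}{-444} - \frac{76}{\frac{1}{2} \frac{1}{-9}} = 412 \left(- \frac{1}{444}\right) - \frac{76}{\frac{1}{2} \left(- \frac{1}{9}\right)} = - \frac{103}{111} - \frac{76}{- \frac{1}{18}} = - \frac{103}{111} - -1368 = - \frac{103}{111} + 1368 = \frac{151745}{111}$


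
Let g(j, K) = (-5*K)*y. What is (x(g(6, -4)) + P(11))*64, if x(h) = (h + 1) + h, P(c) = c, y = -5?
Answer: -12032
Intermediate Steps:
g(j, K) = 25*K (g(j, K) = -5*K*(-5) = 25*K)
x(h) = 1 + 2*h (x(h) = (1 + h) + h = 1 + 2*h)
(x(g(6, -4)) + P(11))*64 = ((1 + 2*(25*(-4))) + 11)*64 = ((1 + 2*(-100)) + 11)*64 = ((1 - 200) + 11)*64 = (-199 + 11)*64 = -188*64 = -12032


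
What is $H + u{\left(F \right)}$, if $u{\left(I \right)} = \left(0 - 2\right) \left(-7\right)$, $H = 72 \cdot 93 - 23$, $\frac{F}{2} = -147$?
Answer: $6687$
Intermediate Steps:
$F = -294$ ($F = 2 \left(-147\right) = -294$)
$H = 6673$ ($H = 6696 - 23 = 6673$)
$u{\left(I \right)} = 14$ ($u{\left(I \right)} = \left(-2\right) \left(-7\right) = 14$)
$H + u{\left(F \right)} = 6673 + 14 = 6687$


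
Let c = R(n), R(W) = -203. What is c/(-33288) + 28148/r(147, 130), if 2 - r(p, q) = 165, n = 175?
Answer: -936957535/5425944 ≈ -172.68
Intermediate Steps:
r(p, q) = -163 (r(p, q) = 2 - 1*165 = 2 - 165 = -163)
c = -203
c/(-33288) + 28148/r(147, 130) = -203/(-33288) + 28148/(-163) = -203*(-1/33288) + 28148*(-1/163) = 203/33288 - 28148/163 = -936957535/5425944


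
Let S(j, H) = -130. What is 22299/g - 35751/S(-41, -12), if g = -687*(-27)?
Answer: 222014723/803790 ≈ 276.21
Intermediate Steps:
g = 18549
22299/g - 35751/S(-41, -12) = 22299/18549 - 35751/(-130) = 22299*(1/18549) - 35751*(-1/130) = 7433/6183 + 35751/130 = 222014723/803790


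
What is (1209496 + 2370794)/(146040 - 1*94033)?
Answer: 3580290/52007 ≈ 68.842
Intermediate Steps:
(1209496 + 2370794)/(146040 - 1*94033) = 3580290/(146040 - 94033) = 3580290/52007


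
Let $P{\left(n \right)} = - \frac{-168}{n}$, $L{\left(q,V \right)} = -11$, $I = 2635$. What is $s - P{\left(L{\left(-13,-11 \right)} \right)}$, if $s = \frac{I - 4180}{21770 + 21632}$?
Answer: $\frac{7274541}{477422} \approx 15.237$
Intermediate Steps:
$P{\left(n \right)} = \frac{168}{n}$
$s = - \frac{1545}{43402}$ ($s = \frac{2635 - 4180}{21770 + 21632} = - \frac{1545}{43402} \approx -0.035597$)
$s - P{\left(L{\left(-13,-11 \right)} \right)} = - \frac{1545}{43402} - \frac{168}{-11} = - \frac{1545}{43402} - 168 \left(- \frac{1}{11}\right) = - \frac{1545}{43402} - - \frac{168}{11} = - \frac{1545}{43402} + \frac{168}{11} = \frac{7274541}{477422}$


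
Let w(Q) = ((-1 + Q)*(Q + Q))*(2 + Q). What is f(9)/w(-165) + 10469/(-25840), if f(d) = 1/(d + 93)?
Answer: -737993423/1821544560 ≈ -0.40515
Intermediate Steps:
f(d) = 1/(93 + d)
w(Q) = 2*Q*(-1 + Q)*(2 + Q) (w(Q) = ((-1 + Q)*(2*Q))*(2 + Q) = (2*Q*(-1 + Q))*(2 + Q) = 2*Q*(-1 + Q)*(2 + Q))
f(9)/w(-165) + 10469/(-25840) = 1/((93 + 9)*((2*(-165)*(-2 - 165 + (-165)**2)))) + 10469/(-25840) = 1/(102*((2*(-165)*(-2 - 165 + 27225)))) + 10469*(-1/25840) = 1/(102*((2*(-165)*27058))) - 551/1360 = (1/102)/(-8929140) - 551/1360 = (1/102)*(-1/8929140) - 551/1360 = -1/910772280 - 551/1360 = -737993423/1821544560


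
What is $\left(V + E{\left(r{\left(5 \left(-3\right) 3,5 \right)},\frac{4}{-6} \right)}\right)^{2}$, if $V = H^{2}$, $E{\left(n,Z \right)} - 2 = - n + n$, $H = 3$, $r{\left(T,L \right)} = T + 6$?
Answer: $121$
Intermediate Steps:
$r{\left(T,L \right)} = 6 + T$
$E{\left(n,Z \right)} = 2$ ($E{\left(n,Z \right)} = 2 + \left(- n + n\right) = 2 + 0 = 2$)
$V = 9$ ($V = 3^{2} = 9$)
$\left(V + E{\left(r{\left(5 \left(-3\right) 3,5 \right)},\frac{4}{-6} \right)}\right)^{2} = \left(9 + 2\right)^{2} = 11^{2} = 121$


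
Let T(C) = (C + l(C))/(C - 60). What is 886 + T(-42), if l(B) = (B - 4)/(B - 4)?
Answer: 90413/102 ≈ 886.40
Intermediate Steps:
l(B) = 1 (l(B) = (-4 + B)/(-4 + B) = 1)
T(C) = (1 + C)/(-60 + C) (T(C) = (C + 1)/(C - 60) = (1 + C)/(-60 + C))
886 + T(-42) = 886 + (1 - 42)/(-60 - 42) = 886 - 41/(-102) = 886 - 1/102*(-41) = 886 + 41/102 = 90413/102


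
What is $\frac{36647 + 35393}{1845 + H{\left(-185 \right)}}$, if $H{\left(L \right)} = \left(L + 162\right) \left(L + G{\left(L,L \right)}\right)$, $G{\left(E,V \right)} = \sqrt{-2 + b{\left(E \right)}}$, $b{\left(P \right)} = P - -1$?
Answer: $\frac{219722000}{18654197} + \frac{828460 i \sqrt{186}}{18654197} \approx 11.779 + 0.60569 i$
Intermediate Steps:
$b{\left(P \right)} = 1 + P$ ($b{\left(P \right)} = P + 1 = 1 + P$)
$G{\left(E,V \right)} = \sqrt{-1 + E}$ ($G{\left(E,V \right)} = \sqrt{-2 + \left(1 + E\right)} = \sqrt{-1 + E}$)
$H{\left(L \right)} = \left(162 + L\right) \left(L + \sqrt{-1 + L}\right)$ ($H{\left(L \right)} = \left(L + 162\right) \left(L + \sqrt{-1 + L}\right) = \left(162 + L\right) \left(L + \sqrt{-1 + L}\right)$)
$\frac{36647 + 35393}{1845 + H{\left(-185 \right)}} = \frac{36647 + 35393}{1845 + \left(\left(-185\right)^{2} + 162 \left(-185\right) + 162 \sqrt{-1 - 185} - 185 \sqrt{-1 - 185}\right)} = \frac{72040}{1845 + \left(34225 - 29970 + 162 \sqrt{-186} - 185 \sqrt{-186}\right)} = \frac{72040}{1845 + \left(34225 - 29970 + 162 i \sqrt{186} - 185 i \sqrt{186}\right)} = \frac{72040}{1845 + \left(4255 - 23 i \sqrt{186}\right)} = \frac{72040}{6100 - 23 i \sqrt{186}}$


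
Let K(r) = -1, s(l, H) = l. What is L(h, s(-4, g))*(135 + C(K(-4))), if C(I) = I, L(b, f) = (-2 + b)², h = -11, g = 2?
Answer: 22646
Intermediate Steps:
L(h, s(-4, g))*(135 + C(K(-4))) = (-2 - 11)²*(135 - 1) = (-13)²*134 = 169*134 = 22646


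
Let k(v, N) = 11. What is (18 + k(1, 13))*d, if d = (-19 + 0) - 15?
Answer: -986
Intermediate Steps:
d = -34 (d = -19 - 15 = -34)
(18 + k(1, 13))*d = (18 + 11)*(-34) = 29*(-34) = -986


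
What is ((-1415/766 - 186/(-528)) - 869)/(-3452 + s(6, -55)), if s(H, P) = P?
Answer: 1397103/5628568 ≈ 0.24822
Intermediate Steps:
((-1415/766 - 186/(-528)) - 869)/(-3452 + s(6, -55)) = ((-1415/766 - 186/(-528)) - 869)/(-3452 - 55) = ((-1415*1/766 - 186*(-1/528)) - 869)/(-3507) = ((-1415/766 + 31/88) - 869)*(-1/3507) = (-50387/33704 - 869)*(-1/3507) = -29339163/33704*(-1/3507) = 1397103/5628568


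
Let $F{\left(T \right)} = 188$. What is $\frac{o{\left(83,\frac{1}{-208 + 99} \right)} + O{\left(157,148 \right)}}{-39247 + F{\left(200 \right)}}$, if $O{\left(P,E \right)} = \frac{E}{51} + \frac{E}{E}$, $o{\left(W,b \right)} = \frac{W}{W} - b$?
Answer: $- \frac{27301}{217128981} \approx -0.00012574$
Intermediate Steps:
$o{\left(W,b \right)} = 1 - b$
$O{\left(P,E \right)} = 1 + \frac{E}{51}$ ($O{\left(P,E \right)} = E \frac{1}{51} + 1 = \frac{E}{51} + 1 = 1 + \frac{E}{51}$)
$\frac{o{\left(83,\frac{1}{-208 + 99} \right)} + O{\left(157,148 \right)}}{-39247 + F{\left(200 \right)}} = \frac{\left(1 - \frac{1}{-208 + 99}\right) + \left(1 + \frac{1}{51} \cdot 148\right)}{-39247 + 188} = \frac{\left(1 - \frac{1}{-109}\right) + \left(1 + \frac{148}{51}\right)}{-39059} = \left(\left(1 - - \frac{1}{109}\right) + \frac{199}{51}\right) \left(- \frac{1}{39059}\right) = \left(\left(1 + \frac{1}{109}\right) + \frac{199}{51}\right) \left(- \frac{1}{39059}\right) = \left(\frac{110}{109} + \frac{199}{51}\right) \left(- \frac{1}{39059}\right) = \frac{27301}{5559} \left(- \frac{1}{39059}\right) = - \frac{27301}{217128981}$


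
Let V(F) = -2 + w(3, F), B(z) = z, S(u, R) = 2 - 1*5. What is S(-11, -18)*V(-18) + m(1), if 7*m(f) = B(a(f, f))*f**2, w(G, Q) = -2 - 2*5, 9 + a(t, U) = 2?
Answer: 41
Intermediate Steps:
a(t, U) = -7 (a(t, U) = -9 + 2 = -7)
S(u, R) = -3 (S(u, R) = 2 - 5 = -3)
w(G, Q) = -12 (w(G, Q) = -2 - 10 = -12)
m(f) = -f**2 (m(f) = (-7*f**2)/7 = -f**2)
V(F) = -14 (V(F) = -2 - 12 = -14)
S(-11, -18)*V(-18) + m(1) = -3*(-14) - 1*1**2 = 42 - 1*1 = 42 - 1 = 41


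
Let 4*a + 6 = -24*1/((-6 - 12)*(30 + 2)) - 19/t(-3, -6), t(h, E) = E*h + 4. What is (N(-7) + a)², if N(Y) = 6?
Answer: 20566225/1115136 ≈ 18.443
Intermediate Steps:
t(h, E) = 4 + E*h
a = -1801/1056 (a = -3/2 + (-24*1/((-6 - 12)*(30 + 2)) - 19/(4 - 6*(-3)))/4 = -3/2 + (-24/((-18*32)) - 19/(4 + 18))/4 = -3/2 + (-24/(-576) - 19/22)/4 = -3/2 + (-24*(-1/576) - 19*1/22)/4 = -3/2 + (1/24 - 19/22)/4 = -3/2 + (¼)*(-217/264) = -3/2 - 217/1056 = -1801/1056 ≈ -1.7055)
(N(-7) + a)² = (6 - 1801/1056)² = (4535/1056)² = 20566225/1115136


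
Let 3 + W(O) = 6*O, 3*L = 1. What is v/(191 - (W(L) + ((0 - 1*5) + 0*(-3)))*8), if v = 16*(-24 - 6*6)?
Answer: -960/239 ≈ -4.0167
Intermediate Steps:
L = ⅓ (L = (⅓)*1 = ⅓ ≈ 0.33333)
W(O) = -3 + 6*O
v = -960 (v = 16*(-24 - 1*36) = 16*(-24 - 36) = 16*(-60) = -960)
v/(191 - (W(L) + ((0 - 1*5) + 0*(-3)))*8) = -960/(191 - ((-3 + 6*(⅓)) + ((0 - 1*5) + 0*(-3)))*8) = -960/(191 - ((-3 + 2) + ((0 - 5) + 0))*8) = -960/(191 - (-1 + (-5 + 0))*8) = -960/(191 - (-1 - 5)*8) = -960/(191 - (-6)*8) = -960/(191 - 1*(-48)) = -960/(191 + 48) = -960/239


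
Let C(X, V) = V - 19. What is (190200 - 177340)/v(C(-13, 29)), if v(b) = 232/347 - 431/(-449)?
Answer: 400725316/50745 ≈ 7896.8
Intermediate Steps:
C(X, V) = -19 + V
v(b) = 253725/155803 (v(b) = 232*(1/347) - 431*(-1/449) = 232/347 + 431/449 = 253725/155803)
(190200 - 177340)/v(C(-13, 29)) = (190200 - 177340)/(253725/155803) = 12860*(155803/253725) = 400725316/50745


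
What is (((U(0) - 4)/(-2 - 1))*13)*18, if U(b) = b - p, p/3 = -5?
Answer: -858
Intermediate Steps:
p = -15 (p = 3*(-5) = -15)
U(b) = 15 + b (U(b) = b - 1*(-15) = b + 15 = 15 + b)
(((U(0) - 4)/(-2 - 1))*13)*18 = ((((15 + 0) - 4)/(-2 - 1))*13)*18 = (((15 - 4)/(-3))*13)*18 = ((11*(-⅓))*13)*18 = -11/3*13*18 = -143/3*18 = -858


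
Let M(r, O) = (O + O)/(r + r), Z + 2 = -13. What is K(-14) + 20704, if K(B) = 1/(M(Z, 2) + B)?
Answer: 4389233/212 ≈ 20704.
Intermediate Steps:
Z = -15 (Z = -2 - 13 = -15)
M(r, O) = O/r (M(r, O) = (2*O)/((2*r)) = (2*O)*(1/(2*r)) = O/r)
K(B) = 1/(-2/15 + B) (K(B) = 1/(2/(-15) + B) = 1/(2*(-1/15) + B) = 1/(-2/15 + B))
K(-14) + 20704 = 15/(-2 + 15*(-14)) + 20704 = 15/(-2 - 210) + 20704 = 15/(-212) + 20704 = 15*(-1/212) + 20704 = -15/212 + 20704 = 4389233/212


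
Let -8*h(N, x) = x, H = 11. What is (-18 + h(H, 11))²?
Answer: 24025/64 ≈ 375.39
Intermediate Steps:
h(N, x) = -x/8
(-18 + h(H, 11))² = (-18 - ⅛*11)² = (-18 - 11/8)² = (-155/8)² = 24025/64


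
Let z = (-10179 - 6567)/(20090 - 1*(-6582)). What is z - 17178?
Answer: -229094181/13336 ≈ -17179.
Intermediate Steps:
z = -8373/13336 (z = -16746/(20090 + 6582) = -16746/26672 = -16746*1/26672 = -8373/13336 ≈ -0.62785)
z - 17178 = -8373/13336 - 17178 = -229094181/13336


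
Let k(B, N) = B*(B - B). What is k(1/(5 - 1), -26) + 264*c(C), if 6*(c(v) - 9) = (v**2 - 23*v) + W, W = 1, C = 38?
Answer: 27500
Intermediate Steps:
c(v) = 55/6 - 23*v/6 + v**2/6 (c(v) = 9 + ((v**2 - 23*v) + 1)/6 = 9 + (1 + v**2 - 23*v)/6 = 9 + (1/6 - 23*v/6 + v**2/6) = 55/6 - 23*v/6 + v**2/6)
k(B, N) = 0 (k(B, N) = B*0 = 0)
k(1/(5 - 1), -26) + 264*c(C) = 0 + 264*(55/6 - 23/6*38 + (1/6)*38**2) = 0 + 264*(55/6 - 437/3 + (1/6)*1444) = 0 + 264*(55/6 - 437/3 + 722/3) = 0 + 264*(625/6) = 0 + 27500 = 27500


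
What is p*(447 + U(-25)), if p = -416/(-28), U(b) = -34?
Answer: 6136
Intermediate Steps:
p = 104/7 (p = -416*(-1/28) = 104/7 ≈ 14.857)
p*(447 + U(-25)) = 104*(447 - 34)/7 = (104/7)*413 = 6136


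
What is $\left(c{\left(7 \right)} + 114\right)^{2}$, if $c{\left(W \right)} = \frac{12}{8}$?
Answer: $\frac{53361}{4} \approx 13340.0$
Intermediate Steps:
$c{\left(W \right)} = \frac{3}{2}$ ($c{\left(W \right)} = 12 \cdot \frac{1}{8} = \frac{3}{2}$)
$\left(c{\left(7 \right)} + 114\right)^{2} = \left(\frac{3}{2} + 114\right)^{2} = \left(\frac{231}{2}\right)^{2} = \frac{53361}{4}$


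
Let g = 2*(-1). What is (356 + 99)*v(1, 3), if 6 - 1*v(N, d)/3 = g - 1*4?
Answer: 16380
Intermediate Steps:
g = -2
v(N, d) = 36 (v(N, d) = 18 - 3*(-2 - 1*4) = 18 - 3*(-2 - 4) = 18 - 3*(-6) = 18 + 18 = 36)
(356 + 99)*v(1, 3) = (356 + 99)*36 = 455*36 = 16380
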